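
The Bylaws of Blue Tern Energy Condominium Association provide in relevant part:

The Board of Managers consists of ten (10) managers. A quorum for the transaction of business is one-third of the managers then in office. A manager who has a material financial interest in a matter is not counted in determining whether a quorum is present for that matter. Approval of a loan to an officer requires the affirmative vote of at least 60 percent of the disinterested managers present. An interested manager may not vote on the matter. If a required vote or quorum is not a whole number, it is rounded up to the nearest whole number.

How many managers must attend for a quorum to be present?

1/3 of 10 = 3.33, rounded up to 4.

4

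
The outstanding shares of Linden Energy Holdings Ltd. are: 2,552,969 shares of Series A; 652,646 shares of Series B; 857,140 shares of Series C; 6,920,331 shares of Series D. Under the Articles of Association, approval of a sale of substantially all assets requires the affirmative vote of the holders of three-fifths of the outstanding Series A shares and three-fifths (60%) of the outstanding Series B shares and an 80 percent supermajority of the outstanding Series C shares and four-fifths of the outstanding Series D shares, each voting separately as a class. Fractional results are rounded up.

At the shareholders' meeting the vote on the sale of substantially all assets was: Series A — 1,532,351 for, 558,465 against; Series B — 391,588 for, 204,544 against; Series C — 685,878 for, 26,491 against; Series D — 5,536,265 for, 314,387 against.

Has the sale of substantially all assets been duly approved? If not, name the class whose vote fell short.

Series A: 3/5 of 2552969 = 1531781.40, rounded up to 1531782; 1,531,782 required, 1,532,351 in favor — approved.
Series B: 3/5 of 652646 = 391587.60, rounded up to 391588; 391,588 required, 391,588 in favor — approved.
Series C: 4/5 of 857140 = 685712; 685,712 required, 685,878 in favor — approved.
Series D: 4/5 of 6920331 = 5536264.80, rounded up to 5536265; 5,536,265 required, 5,536,265 in favor — approved.

Approved — every class gave the required vote.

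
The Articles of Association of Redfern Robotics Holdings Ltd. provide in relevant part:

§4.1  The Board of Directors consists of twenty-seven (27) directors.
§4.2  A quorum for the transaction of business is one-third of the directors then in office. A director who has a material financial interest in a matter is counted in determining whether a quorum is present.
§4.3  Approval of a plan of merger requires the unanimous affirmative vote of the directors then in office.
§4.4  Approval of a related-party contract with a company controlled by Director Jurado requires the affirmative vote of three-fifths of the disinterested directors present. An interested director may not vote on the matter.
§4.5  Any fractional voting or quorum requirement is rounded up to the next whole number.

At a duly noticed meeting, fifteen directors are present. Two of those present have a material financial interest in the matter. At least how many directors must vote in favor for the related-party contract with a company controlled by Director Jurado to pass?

8

The related-party contract with a company controlled by Director Jurado requires three-fifths of the disinterested directors present (15 − 2 = 13).
3/5 of 13 = 7.80, rounded up to 8.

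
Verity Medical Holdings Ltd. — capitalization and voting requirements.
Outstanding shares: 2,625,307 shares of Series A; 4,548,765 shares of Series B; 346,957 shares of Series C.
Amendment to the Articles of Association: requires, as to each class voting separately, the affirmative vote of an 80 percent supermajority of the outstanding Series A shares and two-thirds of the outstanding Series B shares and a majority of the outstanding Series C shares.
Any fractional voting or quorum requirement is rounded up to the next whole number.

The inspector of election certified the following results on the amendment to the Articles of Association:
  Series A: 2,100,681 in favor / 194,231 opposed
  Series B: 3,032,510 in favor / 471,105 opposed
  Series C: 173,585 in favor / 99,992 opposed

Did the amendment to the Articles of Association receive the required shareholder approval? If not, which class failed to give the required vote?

Approved — every class gave the required vote.

Series A: 4/5 of 2625307 = 2100245.60, rounded up to 2100246; 2,100,246 required, 2,100,681 in favor — approved.
Series B: 2/3 of 4548765 = 3032510; 3,032,510 required, 3,032,510 in favor — approved.
Series C: a majority of 346957 is 173479; 173,479 required, 173,585 in favor — approved.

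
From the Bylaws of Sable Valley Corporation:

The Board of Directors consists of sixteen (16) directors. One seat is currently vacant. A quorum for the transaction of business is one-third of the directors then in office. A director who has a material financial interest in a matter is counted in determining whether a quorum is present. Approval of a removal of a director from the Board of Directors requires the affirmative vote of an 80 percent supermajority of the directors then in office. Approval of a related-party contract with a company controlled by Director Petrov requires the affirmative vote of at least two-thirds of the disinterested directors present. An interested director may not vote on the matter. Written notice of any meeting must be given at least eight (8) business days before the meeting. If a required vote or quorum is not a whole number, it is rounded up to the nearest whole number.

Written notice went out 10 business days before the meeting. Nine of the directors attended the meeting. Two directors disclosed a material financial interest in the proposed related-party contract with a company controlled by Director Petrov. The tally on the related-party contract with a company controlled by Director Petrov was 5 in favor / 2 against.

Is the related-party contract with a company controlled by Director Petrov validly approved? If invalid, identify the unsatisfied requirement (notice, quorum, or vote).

Valid — all requirements satisfied.

Notice: 10 business days given; 8 required (10 ≥ 8). Satisfied.
Quorum: 9 present (interested directors count toward quorum); quorum is 5. Satisfied.
Vote: the related-party contract with a company controlled by Director Petrov requires two-thirds of the disinterested directors present (9 − 2 = 7). 2/3 of 7 = 4.67, rounded up to 5, so 5 affirmative votes are needed; 5 voted in favor. Satisfied.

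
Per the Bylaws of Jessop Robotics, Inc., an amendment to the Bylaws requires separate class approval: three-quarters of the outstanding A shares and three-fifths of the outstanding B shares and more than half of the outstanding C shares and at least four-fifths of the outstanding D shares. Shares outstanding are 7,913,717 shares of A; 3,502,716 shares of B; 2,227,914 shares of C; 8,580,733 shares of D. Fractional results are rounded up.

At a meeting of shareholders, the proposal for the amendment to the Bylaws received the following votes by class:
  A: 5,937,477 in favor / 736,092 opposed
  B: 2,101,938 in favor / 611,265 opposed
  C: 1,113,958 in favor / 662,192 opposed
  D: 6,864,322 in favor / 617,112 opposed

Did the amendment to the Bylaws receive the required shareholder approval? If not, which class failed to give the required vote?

Not approved — the D shares did not give the required vote.

A: 3/4 of 7913717 = 5935287.75, rounded up to 5935288; 5,935,288 required, 5,937,477 in favor — approved.
B: 3/5 of 3502716 = 2101629.60, rounded up to 2101630; 2,101,630 required, 2,101,938 in favor — approved.
C: a majority of 2227914 is 1113958; 1,113,958 required, 1,113,958 in favor — approved.
D: 4/5 of 8580733 = 6864586.40, rounded up to 6864587; 6,864,587 required, 6,864,322 in favor — not approved.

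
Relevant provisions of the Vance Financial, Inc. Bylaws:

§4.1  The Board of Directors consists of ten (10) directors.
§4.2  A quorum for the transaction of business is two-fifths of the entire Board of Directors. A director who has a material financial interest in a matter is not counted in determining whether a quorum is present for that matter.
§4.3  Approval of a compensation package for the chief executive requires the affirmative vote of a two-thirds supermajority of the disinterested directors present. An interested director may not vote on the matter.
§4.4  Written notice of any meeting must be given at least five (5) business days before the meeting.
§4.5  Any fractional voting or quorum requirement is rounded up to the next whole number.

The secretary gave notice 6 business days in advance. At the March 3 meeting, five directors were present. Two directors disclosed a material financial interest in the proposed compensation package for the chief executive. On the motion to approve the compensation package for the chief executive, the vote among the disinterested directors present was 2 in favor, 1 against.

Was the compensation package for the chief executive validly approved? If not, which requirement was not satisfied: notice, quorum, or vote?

Invalid — quorum requirement not satisfied.

Notice: 6 business days given; 5 required (6 ≥ 5). Satisfied.
Quorum: 5 present, but the 2 interested directors do not count, leaving 3. Quorum is 4. Not satisfied.
Vote: the compensation package for the chief executive requires two-thirds of the disinterested directors present (5 − 2 = 3). 2/3 of 3 = 2, so 2 affirmative votes are needed; 2 voted in favor. Satisfied. (Moot — without a quorum no business can be validly transacted.)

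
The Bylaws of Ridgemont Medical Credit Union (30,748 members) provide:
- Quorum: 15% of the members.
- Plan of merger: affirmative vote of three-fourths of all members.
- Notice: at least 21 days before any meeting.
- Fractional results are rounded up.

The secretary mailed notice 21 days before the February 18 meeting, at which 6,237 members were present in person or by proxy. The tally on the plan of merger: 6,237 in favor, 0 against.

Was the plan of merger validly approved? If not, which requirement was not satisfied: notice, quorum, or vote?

Invalid — vote requirement not satisfied.

Notice: 21 days given; 21 required. Satisfied.
Quorum: 15% of 30,748 = 4,612.20, rounded up to 4,613; 6,237 present. Satisfied.
Vote: requires three-fourths of all members (30,748); 3/4 of 30748 = 23061, so 23,061 needed; 6,237 in favor. Not satisfied.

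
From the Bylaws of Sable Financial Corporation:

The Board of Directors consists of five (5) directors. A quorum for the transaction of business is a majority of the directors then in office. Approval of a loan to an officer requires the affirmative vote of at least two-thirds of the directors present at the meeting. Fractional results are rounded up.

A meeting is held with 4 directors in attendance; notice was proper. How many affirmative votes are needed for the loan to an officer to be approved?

3

The loan to an officer requires two-thirds of the directors present (4).
2/3 of 4 = 2.67, rounded up to 3.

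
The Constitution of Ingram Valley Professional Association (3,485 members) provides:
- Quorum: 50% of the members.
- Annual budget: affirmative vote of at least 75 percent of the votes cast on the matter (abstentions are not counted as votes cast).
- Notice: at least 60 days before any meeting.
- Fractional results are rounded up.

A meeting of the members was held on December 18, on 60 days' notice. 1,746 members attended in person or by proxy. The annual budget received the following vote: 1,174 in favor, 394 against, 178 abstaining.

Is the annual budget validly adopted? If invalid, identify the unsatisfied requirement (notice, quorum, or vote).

Notice: 60 days given; 60 required. Satisfied.
Quorum: 50% of 3,485 = 1,742.50, rounded up to 1,743; 1,746 present. Satisfied.
Vote: requires three-fourths of the votes cast (1,746 − 178 abstaining = 1,568); 3/4 of 1568 = 1176, so 1,176 needed; 1,174 in favor. Not satisfied.

Invalid — vote requirement not satisfied.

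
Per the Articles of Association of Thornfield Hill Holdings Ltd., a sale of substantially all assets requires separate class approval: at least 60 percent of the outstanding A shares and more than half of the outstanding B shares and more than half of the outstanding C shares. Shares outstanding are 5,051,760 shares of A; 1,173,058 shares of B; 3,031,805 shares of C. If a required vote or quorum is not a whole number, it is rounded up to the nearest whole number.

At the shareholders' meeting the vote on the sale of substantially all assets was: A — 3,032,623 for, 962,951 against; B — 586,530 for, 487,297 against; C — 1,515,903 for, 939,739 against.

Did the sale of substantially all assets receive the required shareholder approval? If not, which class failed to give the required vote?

A: 3/5 of 5051760 = 3031056; 3,031,056 required, 3,032,623 in favor — approved.
B: a majority of 1173058 is 586530; 586,530 required, 586,530 in favor — approved.
C: a majority of 3031805 is 1515903; 1,515,903 required, 1,515,903 in favor — approved.

Approved — every class gave the required vote.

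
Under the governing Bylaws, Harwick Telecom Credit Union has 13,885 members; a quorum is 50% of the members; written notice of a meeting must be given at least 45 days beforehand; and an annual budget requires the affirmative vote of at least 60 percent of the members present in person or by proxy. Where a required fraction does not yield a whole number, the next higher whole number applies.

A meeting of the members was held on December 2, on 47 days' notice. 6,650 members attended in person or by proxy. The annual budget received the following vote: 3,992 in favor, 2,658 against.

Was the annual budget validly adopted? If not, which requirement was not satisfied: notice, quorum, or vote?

Notice: 47 days given; 45 required. Satisfied.
Quorum: 50% of 13,885 = 6,942.50, rounded up to 6,943; 6,650 present. Not satisfied.
Vote: requires three-fifths of those present (6,650); 3/5 of 6650 = 3990, so 3,990 needed; 3,992 in favor. Satisfied.

Invalid — quorum requirement not satisfied.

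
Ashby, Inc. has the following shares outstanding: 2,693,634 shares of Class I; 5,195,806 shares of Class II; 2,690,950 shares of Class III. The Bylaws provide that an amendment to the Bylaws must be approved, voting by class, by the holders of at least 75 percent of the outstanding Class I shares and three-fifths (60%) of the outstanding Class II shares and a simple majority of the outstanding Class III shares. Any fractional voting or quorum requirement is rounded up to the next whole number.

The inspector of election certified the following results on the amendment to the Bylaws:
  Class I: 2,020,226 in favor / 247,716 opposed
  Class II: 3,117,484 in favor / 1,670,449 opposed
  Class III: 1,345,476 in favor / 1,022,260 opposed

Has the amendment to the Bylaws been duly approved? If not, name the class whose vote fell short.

Class I: 3/4 of 2693634 = 2020225.50, rounded up to 2020226; 2,020,226 required, 2,020,226 in favor — approved.
Class II: 3/5 of 5195806 = 3117483.60, rounded up to 3117484; 3,117,484 required, 3,117,484 in favor — approved.
Class III: a majority of 2690950 is 1345476; 1,345,476 required, 1,345,476 in favor — approved.

Approved — every class gave the required vote.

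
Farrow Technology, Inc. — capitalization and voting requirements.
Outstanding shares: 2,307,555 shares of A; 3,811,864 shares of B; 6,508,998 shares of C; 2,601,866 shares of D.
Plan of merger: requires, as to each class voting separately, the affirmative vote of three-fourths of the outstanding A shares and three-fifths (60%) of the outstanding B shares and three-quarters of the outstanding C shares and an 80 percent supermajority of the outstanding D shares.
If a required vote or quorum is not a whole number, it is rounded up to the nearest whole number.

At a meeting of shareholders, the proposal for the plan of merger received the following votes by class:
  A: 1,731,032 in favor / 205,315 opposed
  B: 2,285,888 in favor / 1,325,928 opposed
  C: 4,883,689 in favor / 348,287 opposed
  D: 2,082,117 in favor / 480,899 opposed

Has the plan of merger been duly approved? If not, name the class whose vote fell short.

Not approved — the B shares did not give the required vote.

A: 3/4 of 2307555 = 1730666.25, rounded up to 1730667; 1,730,667 required, 1,731,032 in favor — approved.
B: 3/5 of 3811864 = 2287118.40, rounded up to 2287119; 2,287,119 required, 2,285,888 in favor — not approved.
C: 3/4 of 6508998 = 4881748.50, rounded up to 4881749; 4,881,749 required, 4,883,689 in favor — approved.
D: 4/5 of 2601866 = 2081492.80, rounded up to 2081493; 2,081,493 required, 2,082,117 in favor — approved.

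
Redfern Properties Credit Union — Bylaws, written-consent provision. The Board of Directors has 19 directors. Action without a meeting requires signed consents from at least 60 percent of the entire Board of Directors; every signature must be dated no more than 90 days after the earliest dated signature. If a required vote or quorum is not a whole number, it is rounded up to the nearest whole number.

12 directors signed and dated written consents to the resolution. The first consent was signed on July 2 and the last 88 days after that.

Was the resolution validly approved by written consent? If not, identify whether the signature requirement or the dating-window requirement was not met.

Effective — both the signature and dating-window requirements are satisfied.

Signatures required: at least 60 percent of 19 — 3/5 of 19 = 11.40, rounded up to 12, so 12 needed; 12 signed. Sufficient.
Dating window: the latest signature is 88 days after the earliest; the limit is 90 days. Within the window.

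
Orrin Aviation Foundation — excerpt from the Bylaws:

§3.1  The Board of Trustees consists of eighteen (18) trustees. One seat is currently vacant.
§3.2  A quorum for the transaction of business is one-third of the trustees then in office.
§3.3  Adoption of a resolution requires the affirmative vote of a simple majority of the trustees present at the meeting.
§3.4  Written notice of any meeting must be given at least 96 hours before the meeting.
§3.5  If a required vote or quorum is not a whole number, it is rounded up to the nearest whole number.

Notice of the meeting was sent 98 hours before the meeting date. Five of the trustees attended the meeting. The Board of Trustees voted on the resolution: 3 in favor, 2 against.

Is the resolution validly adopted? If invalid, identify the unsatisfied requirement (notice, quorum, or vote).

Invalid — quorum requirement not satisfied.

Notice: 98 hours given; 96 required (98 ≥ 96). Satisfied.
Quorum: 5 present; quorum is 6. Not satisfied.
Vote: the resolution requires a majority of the trustees present (5). A majority of 5 is 3, so 3 affirmative votes are needed; 3 voted in favor. Satisfied. (Moot — without a quorum no business can be validly transacted.)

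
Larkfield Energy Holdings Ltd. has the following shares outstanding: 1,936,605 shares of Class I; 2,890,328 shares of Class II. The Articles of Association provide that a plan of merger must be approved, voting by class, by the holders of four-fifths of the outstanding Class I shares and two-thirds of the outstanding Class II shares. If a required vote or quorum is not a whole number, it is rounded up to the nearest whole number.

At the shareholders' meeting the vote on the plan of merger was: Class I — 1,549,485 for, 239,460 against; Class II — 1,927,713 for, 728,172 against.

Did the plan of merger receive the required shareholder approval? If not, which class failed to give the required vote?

Class I: 4/5 of 1936605 = 1549284; 1,549,284 required, 1,549,485 in favor — approved.
Class II: 2/3 of 2890328 = 1926885.33, rounded up to 1926886; 1,926,886 required, 1,927,713 in favor — approved.

Approved — every class gave the required vote.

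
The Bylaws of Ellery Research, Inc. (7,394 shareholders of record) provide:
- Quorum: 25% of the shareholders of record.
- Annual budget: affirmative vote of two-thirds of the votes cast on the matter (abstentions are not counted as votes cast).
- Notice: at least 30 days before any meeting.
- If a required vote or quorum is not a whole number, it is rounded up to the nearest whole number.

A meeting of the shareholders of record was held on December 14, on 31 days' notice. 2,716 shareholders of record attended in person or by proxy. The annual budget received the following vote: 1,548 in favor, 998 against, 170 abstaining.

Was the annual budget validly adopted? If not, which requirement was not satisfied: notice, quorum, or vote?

Notice: 31 days given; 30 required. Satisfied.
Quorum: 25% of 7,394 = 1,848.50, rounded up to 1,849; 2,716 present. Satisfied.
Vote: requires two-thirds of the votes cast (2,716 − 170 abstaining = 2,546); 2/3 of 2546 = 1697.33, rounded up to 1698, so 1,698 needed; 1,548 in favor. Not satisfied.

Invalid — vote requirement not satisfied.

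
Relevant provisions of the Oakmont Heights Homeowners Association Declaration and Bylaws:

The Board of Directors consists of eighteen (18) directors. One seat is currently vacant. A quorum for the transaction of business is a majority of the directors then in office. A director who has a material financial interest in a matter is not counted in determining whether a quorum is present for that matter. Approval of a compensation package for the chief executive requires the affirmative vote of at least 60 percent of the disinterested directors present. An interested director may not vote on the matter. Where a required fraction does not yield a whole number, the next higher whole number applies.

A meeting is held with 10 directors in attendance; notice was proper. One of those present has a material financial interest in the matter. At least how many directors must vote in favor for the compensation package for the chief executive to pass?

6

The compensation package for the chief executive requires three-fifths of the disinterested directors present (10 − 1 = 9).
3/5 of 9 = 5.40, rounded up to 6.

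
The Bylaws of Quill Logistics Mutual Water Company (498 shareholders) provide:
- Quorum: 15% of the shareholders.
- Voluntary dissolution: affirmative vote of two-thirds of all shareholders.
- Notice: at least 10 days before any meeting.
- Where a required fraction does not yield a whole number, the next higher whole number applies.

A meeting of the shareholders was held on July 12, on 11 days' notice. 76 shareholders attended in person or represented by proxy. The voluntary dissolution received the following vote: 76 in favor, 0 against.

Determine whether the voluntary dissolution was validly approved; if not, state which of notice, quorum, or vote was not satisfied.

Notice: 11 days given; 10 required. Satisfied.
Quorum: 15% of 498 = 74.70, rounded up to 75; 76 present. Satisfied.
Vote: requires two-thirds of all shareholders (498); 2/3 of 498 = 332, so 332 needed; 76 in favor. Not satisfied.

Invalid — vote requirement not satisfied.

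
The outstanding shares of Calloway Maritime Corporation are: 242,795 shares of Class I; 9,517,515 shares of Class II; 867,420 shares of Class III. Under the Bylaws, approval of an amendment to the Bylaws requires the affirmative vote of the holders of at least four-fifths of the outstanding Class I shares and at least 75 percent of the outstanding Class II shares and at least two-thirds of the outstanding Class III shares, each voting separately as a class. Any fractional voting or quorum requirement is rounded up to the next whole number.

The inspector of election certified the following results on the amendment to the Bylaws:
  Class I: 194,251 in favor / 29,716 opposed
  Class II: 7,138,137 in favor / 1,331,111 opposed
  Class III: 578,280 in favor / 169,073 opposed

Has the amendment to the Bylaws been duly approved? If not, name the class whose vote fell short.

Class I: 4/5 of 242795 = 194236; 194,236 required, 194,251 in favor — approved.
Class II: 3/4 of 9517515 = 7138136.25, rounded up to 7138137; 7,138,137 required, 7,138,137 in favor — approved.
Class III: 2/3 of 867420 = 578280; 578,280 required, 578,280 in favor — approved.

Approved — every class gave the required vote.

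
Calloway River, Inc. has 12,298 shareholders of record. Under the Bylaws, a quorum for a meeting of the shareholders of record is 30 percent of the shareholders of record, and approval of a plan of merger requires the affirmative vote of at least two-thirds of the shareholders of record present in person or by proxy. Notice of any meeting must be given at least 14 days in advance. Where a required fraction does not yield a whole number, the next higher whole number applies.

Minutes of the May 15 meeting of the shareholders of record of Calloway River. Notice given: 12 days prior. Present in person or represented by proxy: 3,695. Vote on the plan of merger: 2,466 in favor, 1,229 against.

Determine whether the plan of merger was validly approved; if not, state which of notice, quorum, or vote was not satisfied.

Invalid — notice requirement not satisfied.

Notice: 12 days given; 14 required. Not satisfied.
Quorum: 30% of 12,298 = 3,689.40, rounded up to 3,690; 3,695 present. Satisfied.
Vote: requires two-thirds of those present (3,695); 2/3 of 3695 = 2463.33, rounded up to 2464, so 2,464 needed; 2,466 in favor. Satisfied.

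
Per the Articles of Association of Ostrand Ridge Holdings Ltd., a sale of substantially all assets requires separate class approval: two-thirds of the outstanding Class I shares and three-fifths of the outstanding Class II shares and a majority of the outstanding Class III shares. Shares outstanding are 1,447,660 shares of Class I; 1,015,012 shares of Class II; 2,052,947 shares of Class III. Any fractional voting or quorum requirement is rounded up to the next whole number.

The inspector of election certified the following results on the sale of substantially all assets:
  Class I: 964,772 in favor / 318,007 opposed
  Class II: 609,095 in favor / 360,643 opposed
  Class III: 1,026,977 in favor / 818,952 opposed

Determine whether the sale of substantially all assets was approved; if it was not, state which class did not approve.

Class I: 2/3 of 1447660 = 965106.67, rounded up to 965107; 965,107 required, 964,772 in favor — not approved.
Class II: 3/5 of 1015012 = 609007.20, rounded up to 609008; 609,008 required, 609,095 in favor — approved.
Class III: a majority of 2052947 is 1026474; 1,026,474 required, 1,026,977 in favor — approved.

Not approved — the Class I shares did not give the required vote.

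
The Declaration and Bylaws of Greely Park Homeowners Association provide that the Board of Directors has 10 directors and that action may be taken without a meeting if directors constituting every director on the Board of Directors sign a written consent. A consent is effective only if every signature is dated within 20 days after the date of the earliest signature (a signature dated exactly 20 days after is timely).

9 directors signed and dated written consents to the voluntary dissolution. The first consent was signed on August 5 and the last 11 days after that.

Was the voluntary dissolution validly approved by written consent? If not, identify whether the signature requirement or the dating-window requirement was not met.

Signatures required: the unanimous vote of 10 — unanimous means all 10, so 10 needed; 9 signed. Insufficient.
Dating window: the latest signature is 11 days after the earliest; the limit is 20 days. Within the window.

Not effective — insufficient signatures.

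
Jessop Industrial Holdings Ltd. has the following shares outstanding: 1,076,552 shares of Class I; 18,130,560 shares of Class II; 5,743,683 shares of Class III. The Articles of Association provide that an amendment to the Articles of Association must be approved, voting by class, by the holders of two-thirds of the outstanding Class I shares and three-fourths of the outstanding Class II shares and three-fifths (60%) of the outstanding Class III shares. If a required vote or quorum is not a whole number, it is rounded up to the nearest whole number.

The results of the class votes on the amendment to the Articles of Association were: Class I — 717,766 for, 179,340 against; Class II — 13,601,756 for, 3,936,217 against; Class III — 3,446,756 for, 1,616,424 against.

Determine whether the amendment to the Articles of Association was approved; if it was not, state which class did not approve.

Approved — every class gave the required vote.

Class I: 2/3 of 1076552 = 717701.33, rounded up to 717702; 717,702 required, 717,766 in favor — approved.
Class II: 3/4 of 18130560 = 13597920; 13,597,920 required, 13,601,756 in favor — approved.
Class III: 3/5 of 5743683 = 3446209.80, rounded up to 3446210; 3,446,210 required, 3,446,756 in favor — approved.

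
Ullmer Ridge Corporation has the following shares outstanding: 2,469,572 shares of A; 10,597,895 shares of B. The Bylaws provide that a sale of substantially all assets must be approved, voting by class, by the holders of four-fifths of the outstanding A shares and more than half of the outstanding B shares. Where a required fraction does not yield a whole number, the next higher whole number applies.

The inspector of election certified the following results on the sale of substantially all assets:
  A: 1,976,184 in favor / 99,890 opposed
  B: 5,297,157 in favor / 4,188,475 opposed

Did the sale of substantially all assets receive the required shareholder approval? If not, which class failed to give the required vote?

Not approved — the B shares did not give the required vote.

A: 4/5 of 2469572 = 1975657.60, rounded up to 1975658; 1,975,658 required, 1,976,184 in favor — approved.
B: a majority of 10597895 is 5298948; 5,298,948 required, 5,297,157 in favor — not approved.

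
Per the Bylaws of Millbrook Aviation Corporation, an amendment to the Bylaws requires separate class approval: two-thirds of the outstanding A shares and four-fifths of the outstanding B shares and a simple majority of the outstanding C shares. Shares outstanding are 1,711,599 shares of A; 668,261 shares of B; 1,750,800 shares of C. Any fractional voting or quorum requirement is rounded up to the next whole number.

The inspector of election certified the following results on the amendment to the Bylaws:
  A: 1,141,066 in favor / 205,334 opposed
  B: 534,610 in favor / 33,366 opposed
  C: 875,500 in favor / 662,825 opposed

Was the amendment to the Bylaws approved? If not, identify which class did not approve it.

A: 2/3 of 1711599 = 1141066; 1,141,066 required, 1,141,066 in favor — approved.
B: 4/5 of 668261 = 534608.80, rounded up to 534609; 534,609 required, 534,610 in favor — approved.
C: a majority of 1750800 is 875401; 875,401 required, 875,500 in favor — approved.

Approved — every class gave the required vote.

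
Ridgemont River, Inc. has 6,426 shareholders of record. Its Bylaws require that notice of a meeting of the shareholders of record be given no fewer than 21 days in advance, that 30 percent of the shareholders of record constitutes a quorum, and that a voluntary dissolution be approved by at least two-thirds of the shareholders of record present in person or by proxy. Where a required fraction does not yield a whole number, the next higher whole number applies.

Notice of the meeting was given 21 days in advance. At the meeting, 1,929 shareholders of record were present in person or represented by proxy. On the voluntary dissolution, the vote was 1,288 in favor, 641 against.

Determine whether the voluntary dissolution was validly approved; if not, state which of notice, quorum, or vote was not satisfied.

Valid — all requirements satisfied.

Notice: 21 days given; 21 required. Satisfied.
Quorum: 30% of 6,426 = 1,927.80, rounded up to 1,928; 1,929 present. Satisfied.
Vote: requires two-thirds of those present (1,929); 2/3 of 1929 = 1286, so 1,286 needed; 1,288 in favor. Satisfied.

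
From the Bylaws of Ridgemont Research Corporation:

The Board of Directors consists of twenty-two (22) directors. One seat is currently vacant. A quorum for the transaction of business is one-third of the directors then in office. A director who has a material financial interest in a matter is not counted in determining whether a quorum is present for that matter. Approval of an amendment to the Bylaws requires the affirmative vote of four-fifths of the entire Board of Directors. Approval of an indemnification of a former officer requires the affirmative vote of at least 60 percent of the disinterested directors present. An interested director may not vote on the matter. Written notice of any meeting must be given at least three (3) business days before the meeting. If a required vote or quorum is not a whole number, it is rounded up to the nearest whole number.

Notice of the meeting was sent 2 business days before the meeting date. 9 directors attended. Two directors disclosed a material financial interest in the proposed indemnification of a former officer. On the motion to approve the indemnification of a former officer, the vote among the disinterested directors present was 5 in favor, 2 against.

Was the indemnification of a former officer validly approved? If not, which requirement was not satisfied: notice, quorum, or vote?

Notice: 2 business days given; 3 required (2 < 3). Not satisfied.
Quorum: 9 present, but the 2 interested directors do not count, leaving 7. Quorum is 7. Satisfied.
Vote: the indemnification of a former officer requires three-fifths of the disinterested directors present (9 − 2 = 7). 3/5 of 7 = 4.20, rounded up to 5, so 5 affirmative votes are needed; 5 voted in favor. Satisfied.

Invalid — notice requirement not satisfied.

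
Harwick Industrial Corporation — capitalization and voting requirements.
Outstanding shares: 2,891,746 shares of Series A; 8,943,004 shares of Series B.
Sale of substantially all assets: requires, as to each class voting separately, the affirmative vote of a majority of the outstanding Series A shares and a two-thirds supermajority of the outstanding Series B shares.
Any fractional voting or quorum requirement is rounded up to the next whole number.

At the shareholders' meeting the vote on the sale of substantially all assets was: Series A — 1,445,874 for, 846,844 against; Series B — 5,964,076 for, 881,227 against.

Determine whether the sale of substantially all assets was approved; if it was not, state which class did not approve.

Series A: a majority of 2891746 is 1445874; 1,445,874 required, 1,445,874 in favor — approved.
Series B: 2/3 of 8943004 = 5962002.67, rounded up to 5962003; 5,962,003 required, 5,964,076 in favor — approved.

Approved — every class gave the required vote.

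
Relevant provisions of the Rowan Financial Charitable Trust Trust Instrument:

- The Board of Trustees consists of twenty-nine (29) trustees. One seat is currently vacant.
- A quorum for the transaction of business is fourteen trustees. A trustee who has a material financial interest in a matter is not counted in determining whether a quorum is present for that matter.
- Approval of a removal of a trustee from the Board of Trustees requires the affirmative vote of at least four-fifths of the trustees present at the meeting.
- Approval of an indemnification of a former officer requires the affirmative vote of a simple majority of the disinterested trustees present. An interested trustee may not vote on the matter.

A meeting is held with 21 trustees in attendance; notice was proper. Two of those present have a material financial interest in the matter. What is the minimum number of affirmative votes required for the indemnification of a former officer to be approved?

The indemnification of a former officer requires a majority of the disinterested trustees present (21 − 2 = 19).
A majority of 19 is 10.

10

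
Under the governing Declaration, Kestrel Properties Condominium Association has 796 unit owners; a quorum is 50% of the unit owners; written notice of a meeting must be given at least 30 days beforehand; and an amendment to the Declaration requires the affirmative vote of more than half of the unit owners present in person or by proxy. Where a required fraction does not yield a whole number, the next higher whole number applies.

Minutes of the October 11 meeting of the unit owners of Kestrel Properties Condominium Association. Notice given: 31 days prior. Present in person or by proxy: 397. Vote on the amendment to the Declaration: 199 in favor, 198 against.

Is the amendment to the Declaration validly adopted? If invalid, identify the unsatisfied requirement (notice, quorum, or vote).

Notice: 31 days given; 30 required. Satisfied.
Quorum: 50% of 796 = 398; 397 present. Not satisfied.
Vote: requires a majority of those present (397); a majority of 397 is 199, so 199 needed; 199 in favor. Satisfied.

Invalid — quorum requirement not satisfied.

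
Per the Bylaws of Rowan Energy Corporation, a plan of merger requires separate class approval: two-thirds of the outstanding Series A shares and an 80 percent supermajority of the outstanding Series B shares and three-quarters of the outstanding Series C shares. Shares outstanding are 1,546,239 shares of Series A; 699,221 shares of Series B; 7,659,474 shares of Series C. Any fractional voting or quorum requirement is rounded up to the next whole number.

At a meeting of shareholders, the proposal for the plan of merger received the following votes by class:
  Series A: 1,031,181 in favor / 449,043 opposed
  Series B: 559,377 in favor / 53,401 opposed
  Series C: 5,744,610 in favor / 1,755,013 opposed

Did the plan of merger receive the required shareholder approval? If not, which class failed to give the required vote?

Series A: 2/3 of 1546239 = 1030826; 1,030,826 required, 1,031,181 in favor — approved.
Series B: 4/5 of 699221 = 559376.80, rounded up to 559377; 559,377 required, 559,377 in favor — approved.
Series C: 3/4 of 7659474 = 5744605.50, rounded up to 5744606; 5,744,606 required, 5,744,610 in favor — approved.

Approved — every class gave the required vote.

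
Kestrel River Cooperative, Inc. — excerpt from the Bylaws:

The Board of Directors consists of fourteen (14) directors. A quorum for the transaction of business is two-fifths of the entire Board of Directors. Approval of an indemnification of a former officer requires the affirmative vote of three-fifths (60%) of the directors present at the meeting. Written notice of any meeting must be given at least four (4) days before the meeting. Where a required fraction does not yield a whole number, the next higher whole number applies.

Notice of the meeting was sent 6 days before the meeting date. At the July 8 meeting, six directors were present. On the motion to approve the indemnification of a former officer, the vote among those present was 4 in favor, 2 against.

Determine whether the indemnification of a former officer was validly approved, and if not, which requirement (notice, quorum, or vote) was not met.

Valid — all requirements satisfied.

Notice: 6 days given; 4 required (6 ≥ 4). Satisfied.
Quorum: 6 present; quorum is 6. Satisfied.
Vote: the indemnification of a former officer requires three-fifths of the directors present (6). 3/5 of 6 = 3.60, rounded up to 4, so 4 affirmative votes are needed; 4 voted in favor. Satisfied.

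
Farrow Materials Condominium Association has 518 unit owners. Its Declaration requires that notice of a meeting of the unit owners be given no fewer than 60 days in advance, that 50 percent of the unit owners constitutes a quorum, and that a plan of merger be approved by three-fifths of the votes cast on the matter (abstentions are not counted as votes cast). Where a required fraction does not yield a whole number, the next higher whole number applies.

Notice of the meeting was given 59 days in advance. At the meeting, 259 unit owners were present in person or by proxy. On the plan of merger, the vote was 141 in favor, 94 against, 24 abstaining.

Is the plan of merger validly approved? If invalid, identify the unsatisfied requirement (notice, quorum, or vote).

Notice: 59 days given; 60 required. Not satisfied.
Quorum: 50% of 518 = 259; 259 present. Satisfied.
Vote: requires three-fifths of the votes cast (259 − 24 abstaining = 235); 3/5 of 235 = 141, so 141 needed; 141 in favor. Satisfied.

Invalid — notice requirement not satisfied.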